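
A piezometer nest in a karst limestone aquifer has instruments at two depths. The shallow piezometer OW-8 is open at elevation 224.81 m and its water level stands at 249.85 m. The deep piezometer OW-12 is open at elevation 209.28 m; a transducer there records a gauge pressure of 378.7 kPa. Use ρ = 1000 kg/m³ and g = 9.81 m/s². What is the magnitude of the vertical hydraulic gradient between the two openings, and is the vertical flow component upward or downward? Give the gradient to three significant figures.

|i_v| ≈ 0.127; vertical flow is downward

Total head at OW-8: h = 249.85 m (water level in the standpipe).
Pressure head at OW-12: ψ = P/(ρg) = 378.7×1000 / (1000 × 9.81) = 38.60 m.
Total head at OW-12: h = z + ψ = 209.28 + 38.60 = 247.88 m.
Δh = h(OW-8) − h(OW-12) = 249.85 − 247.88 = 1.97 m.
Vertical separation Δz = 224.81 − 209.28 = 15.53 m.
|i_v| = |Δh| / Δz = 1.97 / 15.53 = 0.127.
Head is higher in the shallow piezometer, so vertical flow is downward (recharge condition).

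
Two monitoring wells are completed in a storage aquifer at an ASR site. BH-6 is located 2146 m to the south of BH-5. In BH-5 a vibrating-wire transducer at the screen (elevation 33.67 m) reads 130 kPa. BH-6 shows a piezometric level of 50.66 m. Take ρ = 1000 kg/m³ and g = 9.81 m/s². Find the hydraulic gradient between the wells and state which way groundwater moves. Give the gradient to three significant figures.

i ≈ 0.00174; groundwater flows toward the north

Pressure head at BH-5: ψ = P/(ρg) = 130×1000 / (1000 × 9.81) = 13.25 m.
Total head at BH-5: h = z + ψ = 33.67 + 13.25 = 46.92 m.
Total head at BH-6: h = 50.66 m (water level in the piezometer is the total head).
Head difference: h(BH-5) − h(BH-6) = 46.92 − 50.66 = -3.74 m.
Hydraulic gradient: i = |Δh| / L = 3.74 / 2146 = 0.00174.
Flow is from higher to lower head: from BH-6 toward BH-5, i.e. toward the north.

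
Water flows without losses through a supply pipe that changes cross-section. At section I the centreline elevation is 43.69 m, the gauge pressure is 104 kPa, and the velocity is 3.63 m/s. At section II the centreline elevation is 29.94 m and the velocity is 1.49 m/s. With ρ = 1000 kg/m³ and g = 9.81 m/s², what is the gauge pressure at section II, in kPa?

Pressure head at I: ψ₁ = P₁/(ρg) = 104×1000 / (1000 × 9.81) = 10.60 m.
Velocity heads: v₁²/2g = 3.63²/19.62 = 0.672 m; v₂²/2g = 1.49²/19.62 = 0.113 m.
Total head H = z₁ + ψ₁ + v₁²/2g = 43.69 + 10.60 + 0.672 = 54.96 m.
ψ₂ = H − z₂ − v₂²/2g = 54.96 − 29.94 − 0.113 = 24.91 m.
P₂ = ρgψ₂ = 1000 × 9.81 × 24.91 ≈ 244 kPa.

P₂ ≈ 244 kPa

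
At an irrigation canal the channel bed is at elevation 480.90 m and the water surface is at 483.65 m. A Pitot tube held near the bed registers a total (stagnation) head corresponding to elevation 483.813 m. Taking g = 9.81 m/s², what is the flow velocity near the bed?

Near the bed, under hydrostatic conditions, the piezometric head (z + ψ) equals the free-surface elevation, 483.65 m.
Velocity head = total − piezometric = 483.813 − 483.65 = 0.163 m.
v = √(2g·h_v) = √(2 × 9.81 × 0.163) = 1.79 m/s.

v ≈ 1.79 m/s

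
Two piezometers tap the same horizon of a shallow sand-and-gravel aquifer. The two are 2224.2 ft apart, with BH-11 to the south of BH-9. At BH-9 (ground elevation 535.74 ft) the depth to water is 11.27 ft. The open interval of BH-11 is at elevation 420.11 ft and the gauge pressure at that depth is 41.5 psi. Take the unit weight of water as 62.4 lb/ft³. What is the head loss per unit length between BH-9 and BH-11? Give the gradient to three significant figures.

Total head at BH-9: h = 535.74 − 11.27 = 524.47 ft.
Pressure head at BH-11: ψ = 144·P/γ = 144 × 41.5 / 62.4 = 95.77 ft.
Total head at BH-11: h = z + ψ = 420.11 + 95.77 = 515.88 ft.
Head difference: h(BH-9) − h(BH-11) = 524.47 − 515.88 = 8.59 ft.
Hydraulic gradient: i = |Δh| / L = 8.59 / 2224.2 = 0.00386.

i ≈ 0.00386 ft/ft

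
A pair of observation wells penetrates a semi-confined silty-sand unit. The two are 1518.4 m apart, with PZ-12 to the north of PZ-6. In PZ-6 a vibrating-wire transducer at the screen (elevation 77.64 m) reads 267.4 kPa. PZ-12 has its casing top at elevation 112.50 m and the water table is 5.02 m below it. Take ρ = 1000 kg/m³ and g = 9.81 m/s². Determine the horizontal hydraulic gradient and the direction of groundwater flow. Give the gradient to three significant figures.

i ≈ 0.00170; groundwater flows toward the south

Pressure head at PZ-6: ψ = P/(ρg) = 267.4×1000 / (1000 × 9.81) = 27.26 m.
Total head at PZ-6: h = z + ψ = 77.64 + 27.26 = 104.90 m.
Total head at PZ-12: h = 112.50 − 5.02 = 107.48 m.
Head difference: h(PZ-6) − h(PZ-12) = 104.90 − 107.48 = -2.58 m.
Hydraulic gradient: i = |Δh| / L = 2.58 / 1518.4 = 0.00170.
Flow is from higher to lower head: from PZ-12 toward PZ-6, i.e. toward the south.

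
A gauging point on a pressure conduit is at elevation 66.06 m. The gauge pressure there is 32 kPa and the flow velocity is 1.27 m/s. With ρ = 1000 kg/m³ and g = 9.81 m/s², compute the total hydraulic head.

Pressure head ψ = P/(ρg) = 32×1000 / (1000 × 9.81) = 3.26 m.
Velocity head = v²/(2g) = 1.27² / (2 × 9.81) = 0.082 m.
h = z + ψ + v²/(2g) = 66.06 + 3.26 + 0.082 = 69.40 m.

h ≈ 69.40 m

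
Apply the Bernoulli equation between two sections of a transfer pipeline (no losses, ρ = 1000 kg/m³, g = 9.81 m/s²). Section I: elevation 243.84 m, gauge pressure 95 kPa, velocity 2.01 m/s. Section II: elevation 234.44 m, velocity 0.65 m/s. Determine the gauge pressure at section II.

Pressure head at I: ψ₁ = P₁/(ρg) = 95×1000 / (1000 × 9.81) = 9.68 m.
Velocity heads: v₁²/2g = 2.01²/19.62 = 0.206 m; v₂²/2g = 0.65²/19.62 = 0.022 m.
Total head H = z₁ + ψ₁ + v₁²/2g = 243.84 + 9.68 + 0.206 = 253.73 m.
ψ₂ = H − z₂ − v₂²/2g = 253.73 − 234.44 − 0.022 = 19.27 m.
P₂ = ρgψ₂ = 1000 × 9.81 × 19.27 ≈ 189 kPa.

P₂ ≈ 189 kPa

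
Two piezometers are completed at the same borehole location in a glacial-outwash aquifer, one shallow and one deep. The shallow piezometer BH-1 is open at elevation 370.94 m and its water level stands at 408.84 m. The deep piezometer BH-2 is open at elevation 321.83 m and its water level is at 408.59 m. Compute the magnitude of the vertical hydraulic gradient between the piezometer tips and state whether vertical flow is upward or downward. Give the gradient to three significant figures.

Total head at BH-1: h = 408.84 m (water level in the standpipe).
Total head at BH-2: h = 408.59 m.
Δh = h(BH-1) − h(BH-2) = 408.84 − 408.59 = 0.25 m.
Vertical separation Δz = 370.94 − 321.83 = 49.11 m.
|i_v| = |Δh| / Δz = 0.25 / 49.11 = 0.00509.
Head is higher in the shallow piezometer, so vertical flow is downward (recharge condition).

|i_v| ≈ 0.00509; vertical flow is downward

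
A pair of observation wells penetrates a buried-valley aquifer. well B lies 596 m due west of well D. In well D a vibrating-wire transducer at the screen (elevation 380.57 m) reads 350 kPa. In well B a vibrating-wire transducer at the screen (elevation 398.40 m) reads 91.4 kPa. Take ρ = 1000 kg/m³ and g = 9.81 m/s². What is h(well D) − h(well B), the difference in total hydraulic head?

Pressure head at well D: ψ = P/(ρg) = 350×1000 / (1000 × 9.81) = 35.68 m.
Total head at well D: h = z + ψ = 380.57 + 35.68 = 416.25 m.
Pressure head at well B: ψ = P/(ρg) = 91.4×1000 / (1000 × 9.81) = 9.32 m.
Total head at well B: h = z + ψ = 398.40 + 9.32 = 407.72 m.
Head difference: h(well D) − h(well B) = 416.25 − 407.72 = 8.53 m.

Δh ≈ 8.53 m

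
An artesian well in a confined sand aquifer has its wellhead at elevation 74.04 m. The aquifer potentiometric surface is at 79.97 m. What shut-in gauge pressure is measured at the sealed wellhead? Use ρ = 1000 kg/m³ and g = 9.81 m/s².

P ≈ 58.2 kPa

Head above the cap: Δh = 79.97 − 74.04 = 5.93 m.
P = ρgΔh = 1000 × 9.81 × 5.93 = 58173 Pa ≈ 58.2 kPa.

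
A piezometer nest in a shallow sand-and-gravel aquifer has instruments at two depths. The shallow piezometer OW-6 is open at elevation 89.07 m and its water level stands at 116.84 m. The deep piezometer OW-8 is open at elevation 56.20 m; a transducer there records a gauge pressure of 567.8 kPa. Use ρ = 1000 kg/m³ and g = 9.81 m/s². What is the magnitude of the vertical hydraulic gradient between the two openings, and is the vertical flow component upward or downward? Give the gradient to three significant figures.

|i_v| ≈ 0.0840; vertical flow is downward

Total head at OW-6: h = 116.84 m (water level in the standpipe).
Pressure head at OW-8: ψ = P/(ρg) = 567.8×1000 / (1000 × 9.81) = 57.88 m.
Total head at OW-8: h = z + ψ = 56.20 + 57.88 = 114.08 m.
Δh = h(OW-6) − h(OW-8) = 116.84 − 114.08 = 2.76 m.
Vertical separation Δz = 89.07 − 56.20 = 32.87 m.
|i_v| = |Δh| / Δz = 2.76 / 32.87 = 0.0840.
Head is higher in the shallow piezometer, so vertical flow is downward (recharge condition).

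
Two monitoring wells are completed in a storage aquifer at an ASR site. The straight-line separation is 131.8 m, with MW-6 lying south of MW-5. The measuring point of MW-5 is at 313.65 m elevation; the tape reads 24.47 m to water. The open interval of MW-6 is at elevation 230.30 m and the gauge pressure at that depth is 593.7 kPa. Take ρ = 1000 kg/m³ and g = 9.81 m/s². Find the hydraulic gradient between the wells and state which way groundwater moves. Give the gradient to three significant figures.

Total head at MW-5: h = 313.65 − 24.47 = 289.18 m.
Pressure head at MW-6: ψ = P/(ρg) = 593.7×1000 / (1000 × 9.81) = 60.52 m.
Total head at MW-6: h = z + ψ = 230.30 + 60.52 = 290.82 m.
Head difference: h(MW-5) − h(MW-6) = 289.18 − 290.82 = -1.64 m.
Hydraulic gradient: i = |Δh| / L = 1.64 / 131.8 = 0.0124.
Flow is from higher to lower head: from MW-6 toward MW-5, i.e. toward the north.

i ≈ 0.0124; groundwater flows toward the north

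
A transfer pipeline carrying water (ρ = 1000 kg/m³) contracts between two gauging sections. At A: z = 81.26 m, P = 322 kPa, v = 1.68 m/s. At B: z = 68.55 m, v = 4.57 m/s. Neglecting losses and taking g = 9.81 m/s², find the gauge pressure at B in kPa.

P₂ ≈ 438 kPa

Pressure head at A: ψ₁ = P₁/(ρg) = 322×1000 / (1000 × 9.81) = 32.82 m.
Velocity heads: v₁²/2g = 1.68²/19.62 = 0.144 m; v₂²/2g = 4.57²/19.62 = 1.064 m.
Total head H = z₁ + ψ₁ + v₁²/2g = 81.26 + 32.82 + 0.144 = 114.22 m.
ψ₂ = H − z₂ − v₂²/2g = 114.22 − 68.55 − 1.064 = 44.61 m.
P₂ = ρgψ₂ = 1000 × 9.81 × 44.61 ≈ 438 kPa.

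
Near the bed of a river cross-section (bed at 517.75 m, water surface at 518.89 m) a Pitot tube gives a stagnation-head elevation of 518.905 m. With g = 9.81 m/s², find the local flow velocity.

v ≈ 0.542 m/s

Near the bed, under hydrostatic conditions, the piezometric head (z + ψ) equals the free-surface elevation, 518.89 m.
Velocity head = total − piezometric = 518.905 − 518.89 = 0.015 m.
v = √(2g·h_v) = √(2 × 9.81 × 0.015) = 0.542 m/s.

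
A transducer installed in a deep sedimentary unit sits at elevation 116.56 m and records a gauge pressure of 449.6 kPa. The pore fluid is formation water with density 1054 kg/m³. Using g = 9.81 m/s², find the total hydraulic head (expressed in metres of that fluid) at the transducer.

h ≈ 160.04 m

ψ = P/(ρg) = 449.6×1000 / (1054 × 9.81) = 43.48 m.
h = z + ψ = 116.56 + 43.48 = 160.04 m.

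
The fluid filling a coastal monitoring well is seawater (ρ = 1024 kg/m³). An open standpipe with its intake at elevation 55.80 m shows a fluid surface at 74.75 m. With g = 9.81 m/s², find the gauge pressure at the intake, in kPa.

Pressure head ψ = h − z = 74.75 − 55.80 = 18.95 m.
P = ρgψ = 1024 × 9.81 × 18.95 = 190361 Pa ≈ 190 kPa.

P ≈ 190 kPa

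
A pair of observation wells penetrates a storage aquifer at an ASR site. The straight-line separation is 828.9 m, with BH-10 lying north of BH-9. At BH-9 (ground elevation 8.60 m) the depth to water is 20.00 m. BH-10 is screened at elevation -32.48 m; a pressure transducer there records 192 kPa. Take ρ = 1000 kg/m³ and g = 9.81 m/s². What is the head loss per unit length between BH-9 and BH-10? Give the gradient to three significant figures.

Total head at BH-9: h = 8.60 − 20.00 = -11.40 m.
Pressure head at BH-10: ψ = P/(ρg) = 192×1000 / (1000 × 9.81) = 19.57 m.
Total head at BH-10: h = z + ψ = -32.48 + 19.57 = -12.91 m.
Head difference: h(BH-9) − h(BH-10) = -11.40 − (-12.91) = 1.51 m.
Hydraulic gradient: i = |Δh| / L = 1.51 / 828.9 = 0.00182.

i ≈ 0.00182 m/m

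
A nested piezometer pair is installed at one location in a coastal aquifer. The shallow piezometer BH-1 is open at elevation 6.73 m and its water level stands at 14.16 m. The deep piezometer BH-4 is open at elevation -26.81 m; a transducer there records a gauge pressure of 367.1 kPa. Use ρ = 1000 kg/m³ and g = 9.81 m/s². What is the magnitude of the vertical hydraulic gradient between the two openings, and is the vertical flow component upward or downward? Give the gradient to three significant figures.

|i_v| ≈ 0.106; vertical flow is downward

Total head at BH-1: h = 14.16 m (water level in the standpipe).
Pressure head at BH-4: ψ = P/(ρg) = 367.1×1000 / (1000 × 9.81) = 37.42 m.
Total head at BH-4: h = z + ψ = -26.81 + 37.42 = 10.61 m.
Δh = h(BH-1) − h(BH-4) = 14.16 − 10.61 = 3.55 m.
Vertical separation Δz = 6.73 − (-26.81) = 33.54 m.
|i_v| = |Δh| / Δz = 3.55 / 33.54 = 0.106.
Head is higher in the shallow piezometer, so vertical flow is downward (recharge condition).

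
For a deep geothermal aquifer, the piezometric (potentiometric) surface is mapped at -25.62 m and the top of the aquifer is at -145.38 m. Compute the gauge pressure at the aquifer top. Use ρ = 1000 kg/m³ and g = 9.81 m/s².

Pressure head at the aquifer top: ψ = h − z = -25.62 − (-145.38) = 119.76 m.
P = ρgψ = 1000 × 9.81 × 119.76 = 1174846 Pa ≈ 1170 kPa.

P ≈ 1170 kPa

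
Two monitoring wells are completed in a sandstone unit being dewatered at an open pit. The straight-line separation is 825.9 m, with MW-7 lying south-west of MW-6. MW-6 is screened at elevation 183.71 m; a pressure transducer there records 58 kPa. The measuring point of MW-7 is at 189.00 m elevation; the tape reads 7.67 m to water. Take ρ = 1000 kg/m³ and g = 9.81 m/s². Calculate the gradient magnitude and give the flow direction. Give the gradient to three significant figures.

Pressure head at MW-6: ψ = P/(ρg) = 58×1000 / (1000 × 9.81) = 5.91 m.
Total head at MW-6: h = z + ψ = 183.71 + 5.91 = 189.62 m.
Total head at MW-7: h = 189.00 − 7.67 = 181.33 m.
Head difference: h(MW-6) − h(MW-7) = 189.62 − 181.33 = 8.29 m.
Hydraulic gradient: i = |Δh| / L = 8.29 / 825.9 = 0.0100.
Flow is from higher to lower head: from MW-6 toward MW-7, i.e. toward the south-west.

i ≈ 0.0100; groundwater flows toward the south-west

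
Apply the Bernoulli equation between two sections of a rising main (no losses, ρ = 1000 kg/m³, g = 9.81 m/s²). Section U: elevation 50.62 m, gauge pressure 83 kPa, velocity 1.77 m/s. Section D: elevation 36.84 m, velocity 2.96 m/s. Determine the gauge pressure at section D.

P₂ ≈ 215 kPa

Pressure head at U: ψ₁ = P₁/(ρg) = 83×1000 / (1000 × 9.81) = 8.46 m.
Velocity heads: v₁²/2g = 1.77²/19.62 = 0.160 m; v₂²/2g = 2.96²/19.62 = 0.447 m.
Total head H = z₁ + ψ₁ + v₁²/2g = 50.62 + 8.46 + 0.160 = 59.24 m.
ψ₂ = H − z₂ − v₂²/2g = 59.24 − 36.84 − 0.447 = 21.95 m.
P₂ = ρgψ₂ = 1000 × 9.81 × 21.95 ≈ 215 kPa.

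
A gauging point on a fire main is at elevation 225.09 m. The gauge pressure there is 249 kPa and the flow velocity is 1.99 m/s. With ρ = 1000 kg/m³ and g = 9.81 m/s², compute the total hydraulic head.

Pressure head ψ = P/(ρg) = 249×1000 / (1000 × 9.81) = 25.38 m.
Velocity head = v²/(2g) = 1.99² / (2 × 9.81) = 0.202 m.
h = z + ψ + v²/(2g) = 225.09 + 25.38 + 0.202 = 250.67 m.

h ≈ 250.67 m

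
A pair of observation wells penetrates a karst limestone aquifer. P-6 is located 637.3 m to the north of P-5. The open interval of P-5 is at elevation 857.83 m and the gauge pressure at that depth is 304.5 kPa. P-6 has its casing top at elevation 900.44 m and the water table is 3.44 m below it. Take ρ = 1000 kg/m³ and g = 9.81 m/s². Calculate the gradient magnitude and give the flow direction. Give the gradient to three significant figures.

Pressure head at P-5: ψ = P/(ρg) = 304.5×1000 / (1000 × 9.81) = 31.04 m.
Total head at P-5: h = z + ψ = 857.83 + 31.04 = 888.87 m.
Total head at P-6: h = 900.44 − 3.44 = 897.00 m.
Head difference: h(P-5) − h(P-6) = 888.87 − 897.00 = -8.13 m.
Hydraulic gradient: i = |Δh| / L = 8.13 / 637.3 = 0.0128.
Flow is from higher to lower head: from P-6 toward P-5, i.e. toward the south.

i ≈ 0.0128; groundwater flows toward the south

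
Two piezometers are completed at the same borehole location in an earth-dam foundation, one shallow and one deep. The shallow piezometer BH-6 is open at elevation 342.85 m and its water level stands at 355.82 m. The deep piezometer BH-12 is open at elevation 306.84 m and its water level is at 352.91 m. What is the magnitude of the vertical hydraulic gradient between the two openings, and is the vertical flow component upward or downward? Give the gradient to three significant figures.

|i_v| ≈ 0.0808; vertical flow is downward

Total head at BH-6: h = 355.82 m (water level in the standpipe).
Total head at BH-12: h = 352.91 m.
Δh = h(BH-6) − h(BH-12) = 355.82 − 352.91 = 2.91 m.
Vertical separation Δz = 342.85 − 306.84 = 36.01 m.
|i_v| = |Δh| / Δz = 2.91 / 36.01 = 0.0808.
Head is higher in the shallow piezometer, so vertical flow is downward (recharge condition).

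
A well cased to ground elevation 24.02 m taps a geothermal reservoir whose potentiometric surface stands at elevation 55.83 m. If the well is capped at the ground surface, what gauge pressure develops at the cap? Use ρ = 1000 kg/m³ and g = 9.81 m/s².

P ≈ 312 kPa

Head above the cap: Δh = 55.83 − 24.02 = 31.81 m.
P = ρgΔh = 1000 × 9.81 × 31.81 = 312056 Pa ≈ 312 kPa.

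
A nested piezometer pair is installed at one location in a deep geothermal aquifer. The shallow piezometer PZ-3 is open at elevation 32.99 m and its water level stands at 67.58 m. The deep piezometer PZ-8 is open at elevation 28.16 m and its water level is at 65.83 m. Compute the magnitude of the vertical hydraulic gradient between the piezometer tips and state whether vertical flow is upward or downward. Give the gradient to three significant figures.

|i_v| ≈ 0.362; vertical flow is downward

Total head at PZ-3: h = 67.58 m (water level in the standpipe).
Total head at PZ-8: h = 65.83 m.
Δh = h(PZ-3) − h(PZ-8) = 67.58 − 65.83 = 1.75 m.
Vertical separation Δz = 32.99 − 28.16 = 4.83 m.
|i_v| = |Δh| / Δz = 1.75 / 4.83 = 0.362.
Head is higher in the shallow piezometer, so vertical flow is downward (recharge condition).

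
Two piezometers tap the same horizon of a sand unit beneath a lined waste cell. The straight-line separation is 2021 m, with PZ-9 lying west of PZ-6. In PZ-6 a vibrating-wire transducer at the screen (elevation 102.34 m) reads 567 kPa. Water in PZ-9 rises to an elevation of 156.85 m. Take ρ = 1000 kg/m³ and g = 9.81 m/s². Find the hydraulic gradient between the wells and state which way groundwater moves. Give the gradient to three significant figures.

i ≈ 0.00163; groundwater flows toward the west

Pressure head at PZ-6: ψ = P/(ρg) = 567×1000 / (1000 × 9.81) = 57.80 m.
Total head at PZ-6: h = z + ψ = 102.34 + 57.80 = 160.14 m.
Total head at PZ-9: h = 156.85 m (water level in the piezometer is the total head).
Head difference: h(PZ-6) − h(PZ-9) = 160.14 − 156.85 = 3.29 m.
Hydraulic gradient: i = |Δh| / L = 3.29 / 2021 = 0.00163.
Flow is from higher to lower head: from PZ-6 toward PZ-9, i.e. toward the west.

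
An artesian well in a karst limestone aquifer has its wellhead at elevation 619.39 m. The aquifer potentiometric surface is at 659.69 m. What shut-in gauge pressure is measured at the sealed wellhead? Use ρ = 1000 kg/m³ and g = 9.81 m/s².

P ≈ 395 kPa

Head above the cap: Δh = 659.69 − 619.39 = 40.30 m.
P = ρgΔh = 1000 × 9.81 × 40.30 = 395343 Pa ≈ 395 kPa.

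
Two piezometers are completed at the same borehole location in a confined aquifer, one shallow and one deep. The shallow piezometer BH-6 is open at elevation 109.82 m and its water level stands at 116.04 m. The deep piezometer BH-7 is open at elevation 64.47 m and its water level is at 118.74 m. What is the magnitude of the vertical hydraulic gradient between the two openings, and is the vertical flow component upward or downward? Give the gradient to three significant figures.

|i_v| ≈ 0.0595; vertical flow is upward

Total head at BH-6: h = 116.04 m (water level in the standpipe).
Total head at BH-7: h = 118.74 m.
Δh = h(BH-6) − h(BH-7) = 116.04 − 118.74 = -2.70 m.
Vertical separation Δz = 109.82 − 64.47 = 45.35 m.
|i_v| = |Δh| / Δz = 2.70 / 45.35 = 0.0595.
Head is higher in the deep piezometer, so vertical flow is upward (discharge condition).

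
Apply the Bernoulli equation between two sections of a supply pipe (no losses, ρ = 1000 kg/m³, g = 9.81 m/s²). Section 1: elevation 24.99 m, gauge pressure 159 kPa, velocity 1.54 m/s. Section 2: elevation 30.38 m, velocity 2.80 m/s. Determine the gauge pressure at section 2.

Pressure head at 1: ψ₁ = P₁/(ρg) = 159×1000 / (1000 × 9.81) = 16.21 m.
Velocity heads: v₁²/2g = 1.54²/19.62 = 0.121 m; v₂²/2g = 2.80²/19.62 = 0.400 m.
Total head H = z₁ + ψ₁ + v₁²/2g = 24.99 + 16.21 + 0.121 = 41.32 m.
ψ₂ = H − z₂ − v₂²/2g = 41.32 − 30.38 − 0.400 = 10.54 m.
P₂ = ρgψ₂ = 1000 × 9.81 × 10.54 ≈ 103 kPa.

P₂ ≈ 103 kPa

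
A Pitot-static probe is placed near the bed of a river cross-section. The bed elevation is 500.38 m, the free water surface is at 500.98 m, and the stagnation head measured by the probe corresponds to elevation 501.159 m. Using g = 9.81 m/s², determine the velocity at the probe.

Near the bed, under hydrostatic conditions, the piezometric head (z + ψ) equals the free-surface elevation, 500.98 m.
Velocity head = total − piezometric = 501.159 − 500.98 = 0.179 m.
v = √(2g·h_v) = √(2 × 9.81 × 0.179) = 1.87 m/s.

v ≈ 1.87 m/s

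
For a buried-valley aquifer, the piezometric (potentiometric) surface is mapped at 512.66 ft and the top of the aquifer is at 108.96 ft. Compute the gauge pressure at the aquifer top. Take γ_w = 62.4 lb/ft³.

P ≈ 175 psi

Pressure head at the aquifer top: ψ = h − z = 512.66 − 108.96 = 403.70 ft.
P = γψ/144 = 62.4 × 403.70 / 144 = 175 psi.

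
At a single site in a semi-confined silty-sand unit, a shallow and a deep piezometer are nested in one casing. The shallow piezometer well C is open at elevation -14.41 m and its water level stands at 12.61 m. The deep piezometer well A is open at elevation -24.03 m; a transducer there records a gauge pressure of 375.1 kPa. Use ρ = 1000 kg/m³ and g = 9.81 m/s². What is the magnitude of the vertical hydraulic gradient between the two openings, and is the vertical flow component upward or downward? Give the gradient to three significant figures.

Total head at well C: h = 12.61 m (water level in the standpipe).
Pressure head at well A: ψ = P/(ρg) = 375.1×1000 / (1000 × 9.81) = 38.24 m.
Total head at well A: h = z + ψ = -24.03 + 38.24 = 14.21 m.
Δh = h(well C) − h(well A) = 12.61 − 14.21 = -1.60 m.
Vertical separation Δz = -14.41 − (-24.03) = 9.62 m.
|i_v| = |Δh| / Δz = 1.60 / 9.62 = 0.166.
Head is higher in the deep piezometer, so vertical flow is upward (discharge condition).

|i_v| ≈ 0.166; vertical flow is upward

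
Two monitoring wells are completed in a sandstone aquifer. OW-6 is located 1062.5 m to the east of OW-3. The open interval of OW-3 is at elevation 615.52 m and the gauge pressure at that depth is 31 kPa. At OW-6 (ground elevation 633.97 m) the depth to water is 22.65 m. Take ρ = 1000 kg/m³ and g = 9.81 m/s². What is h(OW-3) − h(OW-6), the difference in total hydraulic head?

Δh ≈ 7.36 m

Pressure head at OW-3: ψ = P/(ρg) = 31×1000 / (1000 × 9.81) = 3.16 m.
Total head at OW-3: h = z + ψ = 615.52 + 3.16 = 618.68 m.
Total head at OW-6: h = 633.97 − 22.65 = 611.32 m.
Head difference: h(OW-3) − h(OW-6) = 618.68 − 611.32 = 7.36 m.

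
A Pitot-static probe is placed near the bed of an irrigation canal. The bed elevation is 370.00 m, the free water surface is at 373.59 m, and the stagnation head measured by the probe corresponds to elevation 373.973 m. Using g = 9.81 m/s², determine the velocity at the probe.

Near the bed, under hydrostatic conditions, the piezometric head (z + ψ) equals the free-surface elevation, 373.59 m.
Velocity head = total − piezometric = 373.973 − 373.59 = 0.383 m.
v = √(2g·h_v) = √(2 × 9.81 × 0.383) = 2.74 m/s.

v ≈ 2.74 m/s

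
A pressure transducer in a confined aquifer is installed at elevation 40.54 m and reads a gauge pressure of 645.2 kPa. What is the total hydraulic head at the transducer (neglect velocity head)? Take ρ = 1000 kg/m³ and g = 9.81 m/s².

ψ = P/(ρg) = 645.2×1000 / (1000 × 9.81) = 65.77 m.
h = z + ψ = 40.54 + 65.77 = 106.31 m.

h ≈ 106.31 m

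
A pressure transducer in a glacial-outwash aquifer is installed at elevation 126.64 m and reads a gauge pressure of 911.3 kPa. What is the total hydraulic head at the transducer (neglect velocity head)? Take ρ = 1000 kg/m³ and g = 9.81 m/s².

h ≈ 219.54 m

ψ = P/(ρg) = 911.3×1000 / (1000 × 9.81) = 92.90 m.
h = z + ψ = 126.64 + 92.90 = 219.54 m.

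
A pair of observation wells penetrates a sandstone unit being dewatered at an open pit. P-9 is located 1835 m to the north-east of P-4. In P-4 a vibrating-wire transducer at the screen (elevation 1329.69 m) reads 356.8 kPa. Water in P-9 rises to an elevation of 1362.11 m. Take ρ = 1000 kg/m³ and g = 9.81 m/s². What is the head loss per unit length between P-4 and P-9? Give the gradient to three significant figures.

Pressure head at P-4: ψ = P/(ρg) = 356.8×1000 / (1000 × 9.81) = 36.37 m.
Total head at P-4: h = z + ψ = 1329.69 + 36.37 = 1366.06 m.
Total head at P-9: h = 1362.11 m (water level in the piezometer is the total head).
Head difference: h(P-4) − h(P-9) = 1366.06 − 1362.11 = 3.95 m.
Hydraulic gradient: i = |Δh| / L = 3.95 / 1835 = 0.00215.

i ≈ 0.00215 m/m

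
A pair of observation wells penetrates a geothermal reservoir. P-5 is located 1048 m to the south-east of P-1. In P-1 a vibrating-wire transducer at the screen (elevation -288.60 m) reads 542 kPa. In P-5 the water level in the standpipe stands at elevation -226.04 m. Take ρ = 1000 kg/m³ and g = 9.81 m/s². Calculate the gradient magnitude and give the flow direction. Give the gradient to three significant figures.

i ≈ 0.00698; groundwater flows toward the north-west

Pressure head at P-1: ψ = P/(ρg) = 542×1000 / (1000 × 9.81) = 55.25 m.
Total head at P-1: h = z + ψ = -288.60 + 55.25 = -233.35 m.
Total head at P-5: h = -226.04 m (water level in the piezometer is the total head).
Head difference: h(P-1) − h(P-5) = -233.35 − (-226.04) = -7.31 m.
Hydraulic gradient: i = |Δh| / L = 7.31 / 1048 = 0.00698.
Flow is from higher to lower head: from P-5 toward P-1, i.e. toward the north-west.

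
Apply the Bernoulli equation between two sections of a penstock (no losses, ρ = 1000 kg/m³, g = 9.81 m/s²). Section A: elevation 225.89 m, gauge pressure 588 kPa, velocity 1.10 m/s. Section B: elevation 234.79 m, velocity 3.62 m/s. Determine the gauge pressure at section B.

Pressure head at A: ψ₁ = P₁/(ρg) = 588×1000 / (1000 × 9.81) = 59.94 m.
Velocity heads: v₁²/2g = 1.10²/19.62 = 0.062 m; v₂²/2g = 3.62²/19.62 = 0.668 m.
Total head H = z₁ + ψ₁ + v₁²/2g = 225.89 + 59.94 + 0.062 = 285.89 m.
ψ₂ = H − z₂ − v₂²/2g = 285.89 − 234.79 − 0.668 = 50.43 m.
P₂ = ρgψ₂ = 1000 × 9.81 × 50.43 ≈ 495 kPa.

P₂ ≈ 495 kPa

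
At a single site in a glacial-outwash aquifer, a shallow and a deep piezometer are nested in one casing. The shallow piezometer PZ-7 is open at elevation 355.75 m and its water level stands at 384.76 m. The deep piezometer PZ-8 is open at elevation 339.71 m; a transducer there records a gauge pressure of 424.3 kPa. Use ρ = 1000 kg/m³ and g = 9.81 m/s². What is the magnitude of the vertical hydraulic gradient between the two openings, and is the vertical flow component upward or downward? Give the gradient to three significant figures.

|i_v| ≈ 0.112; vertical flow is downward

Total head at PZ-7: h = 384.76 m (water level in the standpipe).
Pressure head at PZ-8: ψ = P/(ρg) = 424.3×1000 / (1000 × 9.81) = 43.25 m.
Total head at PZ-8: h = z + ψ = 339.71 + 43.25 = 382.96 m.
Δh = h(PZ-7) − h(PZ-8) = 384.76 − 382.96 = 1.80 m.
Vertical separation Δz = 355.75 − 339.71 = 16.04 m.
|i_v| = |Δh| / Δz = 1.80 / 16.04 = 0.112.
Head is higher in the shallow piezometer, so vertical flow is downward (recharge condition).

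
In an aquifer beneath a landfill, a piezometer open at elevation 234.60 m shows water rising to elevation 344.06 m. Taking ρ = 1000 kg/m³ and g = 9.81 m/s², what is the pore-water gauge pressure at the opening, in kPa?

P ≈ 1070 kPa

Pressure head ψ = h − z = 344.06 − 234.60 = 109.46 m.
P = ρgψ = 1000 × 9.81 × 109.46 = 1073803 Pa ≈ 1070 kPa.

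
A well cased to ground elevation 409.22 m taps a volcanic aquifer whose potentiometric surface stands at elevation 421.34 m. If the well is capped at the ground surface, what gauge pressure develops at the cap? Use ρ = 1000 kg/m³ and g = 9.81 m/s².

Head above the cap: Δh = 421.34 − 409.22 = 12.12 m.
P = ρgΔh = 1000 × 9.81 × 12.12 = 118897 Pa ≈ 119 kPa.

P ≈ 119 kPa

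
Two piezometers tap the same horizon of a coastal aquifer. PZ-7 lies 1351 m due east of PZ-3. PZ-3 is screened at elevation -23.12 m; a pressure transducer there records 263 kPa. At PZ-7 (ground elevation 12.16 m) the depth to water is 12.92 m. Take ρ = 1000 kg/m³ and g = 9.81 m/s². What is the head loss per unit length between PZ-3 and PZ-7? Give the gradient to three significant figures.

i ≈ 0.00329 m/m

Pressure head at PZ-3: ψ = P/(ρg) = 263×1000 / (1000 × 9.81) = 26.81 m.
Total head at PZ-3: h = z + ψ = -23.12 + 26.81 = 3.69 m.
Total head at PZ-7: h = 12.16 − 12.92 = -0.76 m.
Head difference: h(PZ-3) − h(PZ-7) = 3.69 − (-0.76) = 4.45 m.
Hydraulic gradient: i = |Δh| / L = 4.45 / 1351 = 0.00329.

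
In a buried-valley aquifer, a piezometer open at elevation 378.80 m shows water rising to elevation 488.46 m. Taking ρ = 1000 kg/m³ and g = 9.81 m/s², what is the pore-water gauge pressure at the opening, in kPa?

P ≈ 1080 kPa

Pressure head ψ = h − z = 488.46 − 378.80 = 109.66 m.
P = ρgψ = 1000 × 9.81 × 109.66 = 1075765 Pa ≈ 1080 kPa.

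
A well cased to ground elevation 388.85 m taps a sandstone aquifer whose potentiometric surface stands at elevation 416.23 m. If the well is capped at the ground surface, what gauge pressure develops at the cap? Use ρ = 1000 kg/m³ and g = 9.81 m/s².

P ≈ 269 kPa

Head above the cap: Δh = 416.23 − 388.85 = 27.38 m.
P = ρgΔh = 1000 × 9.81 × 27.38 = 268598 Pa ≈ 269 kPa.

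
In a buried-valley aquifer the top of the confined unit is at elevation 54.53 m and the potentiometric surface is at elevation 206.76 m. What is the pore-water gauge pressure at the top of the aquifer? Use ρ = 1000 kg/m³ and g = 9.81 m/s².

Pressure head at the aquifer top: ψ = h − z = 206.76 − 54.53 = 152.23 m.
P = ρgψ = 1000 × 9.81 × 152.23 = 1493376 Pa ≈ 1490 kPa.

P ≈ 1490 kPa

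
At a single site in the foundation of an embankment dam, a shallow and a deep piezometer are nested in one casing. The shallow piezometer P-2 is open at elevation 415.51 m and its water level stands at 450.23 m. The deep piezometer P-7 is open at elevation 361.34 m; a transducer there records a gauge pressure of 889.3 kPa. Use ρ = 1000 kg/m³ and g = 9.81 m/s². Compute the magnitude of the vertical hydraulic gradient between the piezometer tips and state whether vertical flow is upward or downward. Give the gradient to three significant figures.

|i_v| ≈ 0.0325; vertical flow is upward

Total head at P-2: h = 450.23 m (water level in the standpipe).
Pressure head at P-7: ψ = P/(ρg) = 889.3×1000 / (1000 × 9.81) = 90.65 m.
Total head at P-7: h = z + ψ = 361.34 + 90.65 = 451.99 m.
Δh = h(P-2) − h(P-7) = 450.23 − 451.99 = -1.76 m.
Vertical separation Δz = 415.51 − 361.34 = 54.17 m.
|i_v| = |Δh| / Δz = 1.76 / 54.17 = 0.0325.
Head is higher in the deep piezometer, so vertical flow is upward (discharge condition).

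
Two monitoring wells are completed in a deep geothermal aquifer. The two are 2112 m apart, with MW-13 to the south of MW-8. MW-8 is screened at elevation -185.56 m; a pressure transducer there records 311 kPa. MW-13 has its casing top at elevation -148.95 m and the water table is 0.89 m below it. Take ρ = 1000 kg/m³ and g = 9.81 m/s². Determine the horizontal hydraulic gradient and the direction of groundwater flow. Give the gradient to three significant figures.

Pressure head at MW-8: ψ = P/(ρg) = 311×1000 / (1000 × 9.81) = 31.70 m.
Total head at MW-8: h = z + ψ = -185.56 + 31.70 = -153.86 m.
Total head at MW-13: h = -148.95 − 0.89 = -149.84 m.
Head difference: h(MW-8) − h(MW-13) = -153.86 − (-149.84) = -4.02 m.
Hydraulic gradient: i = |Δh| / L = 4.02 / 2112 = 0.00190.
Flow is from higher to lower head: from MW-13 toward MW-8, i.e. toward the north.

i ≈ 0.00190; groundwater flows toward the north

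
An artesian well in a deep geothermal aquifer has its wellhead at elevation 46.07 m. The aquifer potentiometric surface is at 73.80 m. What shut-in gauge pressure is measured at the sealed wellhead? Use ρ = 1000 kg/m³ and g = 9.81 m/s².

P ≈ 272 kPa

Head above the cap: Δh = 73.80 − 46.07 = 27.73 m.
P = ρgΔh = 1000 × 9.81 × 27.73 = 272031 Pa ≈ 272 kPa.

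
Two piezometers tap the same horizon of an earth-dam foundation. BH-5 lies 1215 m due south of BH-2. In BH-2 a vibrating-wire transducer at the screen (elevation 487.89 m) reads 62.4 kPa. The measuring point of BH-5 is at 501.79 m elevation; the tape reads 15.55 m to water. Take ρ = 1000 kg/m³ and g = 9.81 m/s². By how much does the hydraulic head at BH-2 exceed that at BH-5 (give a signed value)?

Pressure head at BH-2: ψ = P/(ρg) = 62.4×1000 / (1000 × 9.81) = 6.36 m.
Total head at BH-2: h = z + ψ = 487.89 + 6.36 = 494.25 m.
Total head at BH-5: h = 501.79 − 15.55 = 486.24 m.
Head difference: h(BH-2) − h(BH-5) = 494.25 − 486.24 = 8.01 m.

Δh ≈ 8.01 m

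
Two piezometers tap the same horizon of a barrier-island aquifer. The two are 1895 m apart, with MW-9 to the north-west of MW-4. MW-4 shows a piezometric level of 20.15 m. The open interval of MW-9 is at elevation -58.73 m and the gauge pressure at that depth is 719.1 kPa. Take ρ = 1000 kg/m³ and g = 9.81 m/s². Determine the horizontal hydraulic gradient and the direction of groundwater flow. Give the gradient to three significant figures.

i ≈ 0.00294; groundwater flows toward the north-west

Total head at MW-4: h = 20.15 m (water level in the piezometer is the total head).
Pressure head at MW-9: ψ = P/(ρg) = 719.1×1000 / (1000 × 9.81) = 73.30 m.
Total head at MW-9: h = z + ψ = -58.73 + 73.30 = 14.57 m.
Head difference: h(MW-4) − h(MW-9) = 20.15 − 14.57 = 5.58 m.
Hydraulic gradient: i = |Δh| / L = 5.58 / 1895 = 0.00294.
Flow is from higher to lower head: from MW-4 toward MW-9, i.e. toward the north-west.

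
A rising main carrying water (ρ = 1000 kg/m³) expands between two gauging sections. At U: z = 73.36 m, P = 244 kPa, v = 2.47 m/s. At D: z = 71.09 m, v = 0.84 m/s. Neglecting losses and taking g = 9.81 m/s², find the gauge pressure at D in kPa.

P₂ ≈ 269 kPa

Pressure head at U: ψ₁ = P₁/(ρg) = 244×1000 / (1000 × 9.81) = 24.87 m.
Velocity heads: v₁²/2g = 2.47²/19.62 = 0.311 m; v₂²/2g = 0.84²/19.62 = 0.036 m.
Total head H = z₁ + ψ₁ + v₁²/2g = 73.36 + 24.87 + 0.311 = 98.54 m.
ψ₂ = H − z₂ − v₂²/2g = 98.54 − 71.09 − 0.036 = 27.41 m.
P₂ = ρgψ₂ = 1000 × 9.81 × 27.41 ≈ 269 kPa.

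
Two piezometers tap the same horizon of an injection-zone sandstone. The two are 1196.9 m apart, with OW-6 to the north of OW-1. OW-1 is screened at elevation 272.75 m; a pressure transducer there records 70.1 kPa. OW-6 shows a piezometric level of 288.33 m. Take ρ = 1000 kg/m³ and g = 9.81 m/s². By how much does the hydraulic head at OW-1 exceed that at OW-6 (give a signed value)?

Pressure head at OW-1: ψ = P/(ρg) = 70.1×1000 / (1000 × 9.81) = 7.15 m.
Total head at OW-1: h = z + ψ = 272.75 + 7.15 = 279.90 m.
Total head at OW-6: h = 288.33 m (water level in the piezometer is the total head).
Head difference: h(OW-1) − h(OW-6) = 279.90 − 288.33 = -8.43 m.

Δh ≈ -8.43 m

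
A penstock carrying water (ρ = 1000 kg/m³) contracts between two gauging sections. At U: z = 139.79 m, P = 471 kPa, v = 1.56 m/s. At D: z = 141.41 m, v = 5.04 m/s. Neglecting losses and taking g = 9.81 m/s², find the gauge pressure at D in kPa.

P₂ ≈ 444 kPa

Pressure head at U: ψ₁ = P₁/(ρg) = 471×1000 / (1000 × 9.81) = 48.01 m.
Velocity heads: v₁²/2g = 1.56²/19.62 = 0.124 m; v₂²/2g = 5.04²/19.62 = 1.295 m.
Total head H = z₁ + ψ₁ + v₁²/2g = 139.79 + 48.01 + 0.124 = 187.92 m.
ψ₂ = H − z₂ − v₂²/2g = 187.92 − 141.41 − 1.295 = 45.21 m.
P₂ = ρgψ₂ = 1000 × 9.81 × 45.21 ≈ 444 kPa.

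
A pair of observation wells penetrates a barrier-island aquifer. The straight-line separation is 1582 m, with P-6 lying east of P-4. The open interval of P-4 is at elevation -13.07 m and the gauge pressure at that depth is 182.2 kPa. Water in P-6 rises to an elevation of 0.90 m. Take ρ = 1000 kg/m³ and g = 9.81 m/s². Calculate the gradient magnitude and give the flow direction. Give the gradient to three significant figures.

Pressure head at P-4: ψ = P/(ρg) = 182.2×1000 / (1000 × 9.81) = 18.57 m.
Total head at P-4: h = z + ψ = -13.07 + 18.57 = 5.50 m.
Total head at P-6: h = 0.90 m (water level in the piezometer is the total head).
Head difference: h(P-4) − h(P-6) = 5.50 − 0.90 = 4.60 m.
Hydraulic gradient: i = |Δh| / L = 4.60 / 1582 = 0.00291.
Flow is from higher to lower head: from P-4 toward P-6, i.e. toward the east.

i ≈ 0.00291; groundwater flows toward the east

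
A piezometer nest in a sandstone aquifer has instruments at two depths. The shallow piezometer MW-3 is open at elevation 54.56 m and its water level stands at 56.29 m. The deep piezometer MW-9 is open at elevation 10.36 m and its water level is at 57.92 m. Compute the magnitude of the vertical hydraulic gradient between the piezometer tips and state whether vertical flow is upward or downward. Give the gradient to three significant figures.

Total head at MW-3: h = 56.29 m (water level in the standpipe).
Total head at MW-9: h = 57.92 m.
Δh = h(MW-3) − h(MW-9) = 56.29 − 57.92 = -1.63 m.
Vertical separation Δz = 54.56 − 10.36 = 44.20 m.
|i_v| = |Δh| / Δz = 1.63 / 44.20 = 0.0369.
Head is higher in the deep piezometer, so vertical flow is upward (discharge condition).

|i_v| ≈ 0.0369; vertical flow is upward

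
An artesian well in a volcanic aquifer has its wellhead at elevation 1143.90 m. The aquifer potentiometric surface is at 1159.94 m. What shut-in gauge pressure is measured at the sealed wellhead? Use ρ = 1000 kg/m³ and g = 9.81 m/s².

Head above the cap: Δh = 1159.94 − 1143.90 = 16.04 m.
P = ρgΔh = 1000 × 9.81 × 16.04 = 157352 Pa ≈ 157 kPa.

P ≈ 157 kPa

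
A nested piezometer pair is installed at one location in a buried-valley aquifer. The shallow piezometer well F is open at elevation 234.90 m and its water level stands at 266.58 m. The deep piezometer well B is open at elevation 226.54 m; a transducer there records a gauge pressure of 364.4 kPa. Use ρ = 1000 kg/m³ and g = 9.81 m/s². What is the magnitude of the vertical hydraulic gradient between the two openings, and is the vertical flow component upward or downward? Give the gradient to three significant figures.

|i_v| ≈ 0.346; vertical flow is downward

Total head at well F: h = 266.58 m (water level in the standpipe).
Pressure head at well B: ψ = P/(ρg) = 364.4×1000 / (1000 × 9.81) = 37.15 m.
Total head at well B: h = z + ψ = 226.54 + 37.15 = 263.69 m.
Δh = h(well F) − h(well B) = 266.58 − 263.69 = 2.89 m.
Vertical separation Δz = 234.90 − 226.54 = 8.36 m.
|i_v| = |Δh| / Δz = 2.89 / 8.36 = 0.346.
Head is higher in the shallow piezometer, so vertical flow is downward (recharge condition).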